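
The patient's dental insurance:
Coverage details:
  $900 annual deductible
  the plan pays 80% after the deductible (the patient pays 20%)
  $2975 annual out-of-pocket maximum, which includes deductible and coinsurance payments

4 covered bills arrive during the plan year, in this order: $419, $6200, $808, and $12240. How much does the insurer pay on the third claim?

Claim 1 ($419): all of it applies to the deductible. Patient pays $419; OOP now $419. Insurer: $419 − $419 = $0.
Claim 2 ($6200): $481 finishes the deductible; $5719 goes to coinsurance; coinsurance $5719 × 20% = $1143.80. Patient owes $1624.80 (running OOP $2043.80). Insurer: $6200 − $1624.80 = $4575.20.
Claim 3 ($808): 20% coinsurance on $808 = $161.60. Cost to patient: $161.60. OOP to date $2205.40. Insurer: $808 − $161.60 = $646.40.

$646.40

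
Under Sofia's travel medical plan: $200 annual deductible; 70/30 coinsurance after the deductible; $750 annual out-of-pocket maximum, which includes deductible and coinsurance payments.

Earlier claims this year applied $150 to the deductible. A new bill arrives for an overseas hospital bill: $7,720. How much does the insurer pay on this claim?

$7,120

$150 of the $200 deductible is already met, leaving $50.
That leaves $7,720 − $50 = $7,670 for coinsurance.
30% of $7,670 = $2,301 falls to the traveler.
That puts the traveler's cost at $50 + $2,301 = $2,351 before any cap.
Year-to-date out-of-pocket would reach $150 + $2,351 = $2,501, above the $750 maximum, so the traveler pays only $750 − $150 = $600.
The plan picks up $7,720 − $600 = $7,120.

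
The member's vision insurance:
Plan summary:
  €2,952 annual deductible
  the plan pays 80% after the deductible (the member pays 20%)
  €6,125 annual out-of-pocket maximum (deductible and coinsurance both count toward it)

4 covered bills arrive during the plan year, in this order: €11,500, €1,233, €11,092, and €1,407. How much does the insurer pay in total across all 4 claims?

#1 (€11,500): deductible takes €2,952, €8,548 remains; member's 20% is €1,709.60. Member pays €4,661.60; OOP now €4,661.60. Insurer: €11,500 − €4,661.60 = €6,838.40.
#2 (€1,233): 20% coinsurance on €1,233 = €246.60. Member pays €246.60; OOP now €4,908.20. Plan pays €1,233 − €246.60 = €986.40.
#3 (€11,092): deductible met; 20% of €11,092 = €2,218.40. That would push OOP to €7,126.60, over the €6,125 cap, so member pays €6,125 − €4,908.20 = €1,216.80. Insurer: €11,092 − €1,216.80 = €9,875.20.
#4 (€1,407): 20% coinsurance on €1,407 = €281.40. OOP would hit €6,406.40 > €6,125, so the cap limits the member to €6,125 − €6,125 = €0. Plan pays €1,407 − €0 = €1,407.
Insurer total = bills − member's total = €25,232 − €6,125 = €19,107.

€19,107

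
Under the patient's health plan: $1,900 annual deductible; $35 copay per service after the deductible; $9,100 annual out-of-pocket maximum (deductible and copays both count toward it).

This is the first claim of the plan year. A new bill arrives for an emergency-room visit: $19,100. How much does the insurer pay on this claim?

$17,165

Deductible not yet touched, so the first $1,900 of the bill goes to the deductible.
The remaining $17,200 (= $19,100 − $1,900) moves to the copay.
Copay on this service: $35.
Patient responsibility before any cap: $1,900 + $35 = $1,935.
Total out-of-pocket so far would be $0 + $1,935 = $1,935, below the $9,100 cap — no reduction.
Insurer pays the balance: $19,100 − $1,935 = $17,165.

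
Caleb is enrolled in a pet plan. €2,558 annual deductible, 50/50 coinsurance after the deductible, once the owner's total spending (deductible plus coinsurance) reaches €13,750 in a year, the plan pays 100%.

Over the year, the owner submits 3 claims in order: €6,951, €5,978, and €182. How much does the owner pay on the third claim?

€91

Claim 1 — €6,951: €2,558 finishes the deductible; €4,393 goes to coinsurance; 50% of €4,393 = €2,196.50. Owner owes €4,754.50 (running OOP €4,754.50).
Claim 2 — €5,978: deductible met; 50% of €5,978 = €2,989. Cost to owner: €2,989. OOP to date €7,743.50.
Claim 3 — €182: deductible already satisfied, so owner's share is 50% × €182 = €91. Owner pays €91; OOP now €7,834.50.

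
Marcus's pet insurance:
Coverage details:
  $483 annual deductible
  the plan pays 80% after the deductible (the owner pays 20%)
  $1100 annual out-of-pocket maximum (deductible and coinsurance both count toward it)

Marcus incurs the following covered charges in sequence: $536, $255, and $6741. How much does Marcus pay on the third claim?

$555.40

Claim 1 ($536): $483 finishes the deductible; $53 goes to coinsurance; 20% of $53 = $10.60. Owner pays $493.60; OOP now $493.60.
Claim 2 ($255): deductible already satisfied, so owner's share is 20% × $255 = $51. Cost to owner: $51. OOP to date $544.60.
Claim 3 ($6741): deductible met; 20% of $6741 = $1348.20. That would push OOP to $1892.80, over the $1100 cap, so owner pays $1100 − $544.60 = $555.40.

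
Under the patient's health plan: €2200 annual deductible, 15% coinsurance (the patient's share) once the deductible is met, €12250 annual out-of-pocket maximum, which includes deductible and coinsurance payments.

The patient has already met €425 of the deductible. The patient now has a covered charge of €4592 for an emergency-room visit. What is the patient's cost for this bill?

€2197.55

Deductible still to meet: €2200 − €425 = €1775.
That leaves €4592 − €1775 = €2817 for coinsurance.
Coinsurance: €2817 × 15% = €422.55.
That puts the patient's cost at €1775 + €422.55 = €2197.55 before any cap.
Total out-of-pocket so far would be €425 + €2197.55 = €2622.55, below the €12250 cap — no reduction.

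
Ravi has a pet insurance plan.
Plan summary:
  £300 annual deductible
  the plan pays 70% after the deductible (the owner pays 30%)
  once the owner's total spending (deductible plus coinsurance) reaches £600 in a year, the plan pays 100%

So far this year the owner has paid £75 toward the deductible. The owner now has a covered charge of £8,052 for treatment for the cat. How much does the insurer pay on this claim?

£7,527

Deductible still to meet: £300 − £75 = £225.
After the £225 deductible portion, £8,052 − £225 = £7,827 is subject to coinsurance.
Owner's 30% share of £7,827 is £2,348.10.
That puts the owner's cost at £225 + £2,348.10 = £2,573.10 before any cap.
That would bring total out-of-pocket to £2,648.10, past the £600 cap. The owner is capped at £600 − £75 = £525 on this claim.
The plan picks up £8,052 − £525 = £7,527.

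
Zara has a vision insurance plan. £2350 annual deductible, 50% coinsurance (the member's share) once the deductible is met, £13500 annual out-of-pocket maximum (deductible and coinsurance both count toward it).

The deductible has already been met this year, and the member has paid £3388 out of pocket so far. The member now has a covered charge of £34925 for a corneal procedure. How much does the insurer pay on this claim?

£24813

The deductible is already satisfied, so the full bill goes to coinsurance.
Member's 50% share of £34925 is £17462.50.
Adding £17462.50 to the £3388 already spent would give £20850.50, which exceeds the £13500 cap; the member pays just £13500 − £3388 = £10112.
Insurer pays the balance: £34925 − £10112 = £24813.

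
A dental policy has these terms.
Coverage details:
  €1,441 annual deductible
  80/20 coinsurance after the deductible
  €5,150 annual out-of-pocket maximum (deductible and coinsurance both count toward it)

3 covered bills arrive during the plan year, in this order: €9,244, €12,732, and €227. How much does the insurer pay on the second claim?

Bill 1, €9,244: deductible takes €1,441, €7,803 remains; 20% of €7,803 = €1,560.60. Patient owes €3,001.60 (running OOP €3,001.60). Plan pays €9,244 − €3,001.60 = €6,242.40.
Bill 2, €12,732: 20% coinsurance on €12,732 = €2,546.40. Adding that to €3,001.60 gives €5,548, past the €5,150 cap; patient pays only €5,150 − €3,001.60 = €2,148.40. Plan pays €12,732 − €2,148.40 = €10,583.60.

€10,583.60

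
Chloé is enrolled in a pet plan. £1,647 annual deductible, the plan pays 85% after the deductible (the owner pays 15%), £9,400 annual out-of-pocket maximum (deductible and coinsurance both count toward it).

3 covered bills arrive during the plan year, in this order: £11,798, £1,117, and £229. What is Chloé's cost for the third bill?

£34.35

Claim 1 (£11,798): deductible takes £1,647, £10,151 remains; coinsurance £10,151 × 15% = £1,522.65. Owner owes £3,169.65 (running OOP £3,169.65).
Claim 2 (£1,117): deductible met; 15% of £1,117 = £167.55. Owner pays £167.55; OOP now £3,337.20.
Claim 3 (£229): 15% coinsurance on £229 = £34.35. Cost to owner: £34.35. OOP to date £3,371.55.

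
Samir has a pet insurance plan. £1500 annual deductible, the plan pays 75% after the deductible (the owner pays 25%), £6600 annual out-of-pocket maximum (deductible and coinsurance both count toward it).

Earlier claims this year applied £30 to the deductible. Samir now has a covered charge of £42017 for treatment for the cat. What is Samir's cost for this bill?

£6570

Deductible still to meet: £1500 − £30 = £1470.
That leaves £42017 − £1470 = £40547 for coinsurance.
Owner's 25% share of £40547 is £10136.75.
Owner responsibility before any cap: £1470 + £10136.75 = £11606.75.
Year-to-date out-of-pocket would reach £30 + £11606.75 = £11636.75, above the £6600 maximum, so the owner pays only £6600 − £30 = £6570.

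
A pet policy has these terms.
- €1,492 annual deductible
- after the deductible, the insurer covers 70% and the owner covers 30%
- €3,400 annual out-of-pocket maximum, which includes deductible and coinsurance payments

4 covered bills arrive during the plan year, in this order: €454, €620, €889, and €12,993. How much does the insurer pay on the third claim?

Claim 1 (€454): all of it applies to the deductible. Cost to owner: €454. OOP to date €454. Insurer: €454 − €454 = €0.
Claim 2 (€620): fully absorbed by the deductible. Owner owes €620 (running OOP €1,074). Insurer: €620 − €620 = €0.
Claim 3 (€889): €418 finishes the deductible; €471 goes to coinsurance; owner's 30% is €141.30. Cost to owner: €559.30. OOP to date €1,633.30. Insurer: €889 − €559.30 = €329.70.

€329.70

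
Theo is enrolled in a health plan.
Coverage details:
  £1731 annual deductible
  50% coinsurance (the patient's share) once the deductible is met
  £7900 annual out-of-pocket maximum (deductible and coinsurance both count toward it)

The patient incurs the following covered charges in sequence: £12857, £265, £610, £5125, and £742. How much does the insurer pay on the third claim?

Claim 1 — £12857: £1731 finishes the deductible; £11126 goes to coinsurance; 50% of £11126 = £5563. Patient owes £7294 (running OOP £7294). Insurer: £12857 − £7294 = £5563.
Claim 2 — £265: 50% coinsurance on £265 = £132.50. Patient owes £132.50 (running OOP £7426.50). Insurer: £265 − £132.50 = £132.50.
Claim 3 — £610: 50% coinsurance on £610 = £305. Patient pays £305; OOP now £7731.50. Plan pays £610 − £305 = £305.

£305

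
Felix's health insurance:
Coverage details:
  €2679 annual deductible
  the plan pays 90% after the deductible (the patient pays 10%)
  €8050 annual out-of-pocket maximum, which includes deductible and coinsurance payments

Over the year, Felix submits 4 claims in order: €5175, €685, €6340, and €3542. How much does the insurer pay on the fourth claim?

€3187.80

Claim 1 — €5175: deductible takes €2679, €2496 remains; coinsurance €2496 × 10% = €249.60. Patient pays €2928.60; OOP now €2928.60. Insurer: €5175 − €2928.60 = €2246.40.
Claim 2 — €685: 10% coinsurance on €685 = €68.50. Patient owes €68.50 (running OOP €2997.10). Insurer: €685 − €68.50 = €616.50.
Claim 3 — €6340: 10% coinsurance on €6340 = €634. Cost to patient: €634. OOP to date €3631.10. Insurer: €6340 − €634 = €5706.
Claim 4 — €3542: deductible already satisfied, so patient's share is 10% × €3542 = €354.20. Patient owes €354.20 (running OOP €3985.30). Plan pays €3542 − €354.20 = €3187.80.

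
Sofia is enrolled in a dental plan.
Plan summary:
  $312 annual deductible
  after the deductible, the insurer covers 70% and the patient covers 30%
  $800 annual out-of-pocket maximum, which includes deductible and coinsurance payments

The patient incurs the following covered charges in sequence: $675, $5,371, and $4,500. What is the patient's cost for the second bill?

Claim 1 — $675: $312 finishes the deductible; $363 goes to coinsurance; patient's 30% is $108.90. Patient owes $420.90 (running OOP $420.90).
Claim 2 — $5,371: deductible already satisfied, so patient's share is 30% × $5,371 = $1,611.30. OOP would hit $2,032.20 > $800, so the cap limits the patient to $800 − $420.90 = $379.10.

$379.10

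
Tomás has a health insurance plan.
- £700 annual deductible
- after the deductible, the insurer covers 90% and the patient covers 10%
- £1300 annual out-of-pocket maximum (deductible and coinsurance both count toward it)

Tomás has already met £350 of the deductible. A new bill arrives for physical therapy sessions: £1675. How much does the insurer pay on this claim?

£350 of the £700 deductible is already met, leaving £350.
After the £350 deductible portion, £1675 − £350 = £1325 is subject to coinsurance.
Patient's 10% share of £1325 is £132.50.
Patient responsibility before any cap: £350 + £132.50 = £482.50.
Year-to-date out-of-pocket becomes £350 + £482.50 = £832.50, still under the £1300 maximum, so no cap applies.
Insurer pays the balance: £1675 − £482.50 = £1192.50.

£1192.50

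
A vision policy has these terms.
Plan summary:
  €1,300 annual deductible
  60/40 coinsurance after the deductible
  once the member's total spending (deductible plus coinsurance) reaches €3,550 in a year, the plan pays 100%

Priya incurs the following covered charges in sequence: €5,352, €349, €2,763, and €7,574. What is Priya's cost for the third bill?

Claim 1 — €5,352: deductible takes €1,300, €4,052 remains; 40% of €4,052 = €1,620.80. Member pays €2,920.80; OOP now €2,920.80.
Claim 2 — €349: deductible already satisfied, so member's share is 40% × €349 = €139.60. Member owes €139.60 (running OOP €3,060.40).
Claim 3 — €2,763: deductible already satisfied, so member's share is 40% × €2,763 = €1,105.20. That would push OOP to €4,165.60, over the €3,550 cap, so member pays €3,550 − €3,060.40 = €489.60.

€489.60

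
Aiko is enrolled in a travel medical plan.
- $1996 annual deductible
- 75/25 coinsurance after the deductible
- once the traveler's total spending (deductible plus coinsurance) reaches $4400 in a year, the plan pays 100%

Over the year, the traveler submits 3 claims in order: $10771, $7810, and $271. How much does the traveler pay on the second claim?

Bill 1, $10771: deductible takes $1996, $8775 remains; 25% of $8775 = $2193.75. Cost to traveler: $4189.75. OOP to date $4189.75.
Bill 2, $7810: deductible already satisfied, so traveler's share is 25% × $7810 = $1952.50. Adding that to $4189.75 gives $6142.25, past the $4400 cap; traveler pays only $4400 − $4189.75 = $210.25.

$210.25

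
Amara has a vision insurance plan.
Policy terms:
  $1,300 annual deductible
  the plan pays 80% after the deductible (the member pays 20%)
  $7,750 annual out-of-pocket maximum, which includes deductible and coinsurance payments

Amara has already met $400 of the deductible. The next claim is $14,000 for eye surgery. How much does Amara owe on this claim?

$3,520

Remaining deductible: $1,300 − $400 = $900.
That leaves $14,000 − $900 = $13,100 for coinsurance.
20% of $13,100 = $2,620 falls to the member.
So the member owes $900 + $2,620 = $3,520 before any cap.
Total out-of-pocket so far would be $400 + $3,520 = $3,920, below the $7,750 cap — no reduction.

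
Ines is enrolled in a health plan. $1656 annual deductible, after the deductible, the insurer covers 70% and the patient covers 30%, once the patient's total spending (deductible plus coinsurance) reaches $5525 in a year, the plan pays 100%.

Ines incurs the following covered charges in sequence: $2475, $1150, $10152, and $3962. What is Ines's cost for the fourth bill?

#1 ($2475): $1656 finishes the deductible; $819 goes to coinsurance; patient's 30% is $245.70. Cost to patient: $1901.70. OOP to date $1901.70.
#2 ($1150): deductible met; 30% of $1150 = $345. Patient pays $345; OOP now $2246.70.
#3 ($10152): deductible already satisfied, so patient's share is 30% × $10152 = $3045.60. Patient pays $3045.60; OOP now $5292.30.
#4 ($3962): deductible met; 30% of $3962 = $1188.60. OOP would hit $6480.90 > $5525, so the cap limits the patient to $5525 − $5292.30 = $232.70.

$232.70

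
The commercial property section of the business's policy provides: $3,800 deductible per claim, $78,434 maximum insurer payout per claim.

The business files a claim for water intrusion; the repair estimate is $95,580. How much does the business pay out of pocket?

$17,146

Subtract the deductible: $95,580 − $3,800 = $91,780.
$91,780 exceeds the $78,434 limit, so the insurer pays the limit: $78,434.
Business's share is the uncovered remainder: $95,580 − $78,434 = $17,146.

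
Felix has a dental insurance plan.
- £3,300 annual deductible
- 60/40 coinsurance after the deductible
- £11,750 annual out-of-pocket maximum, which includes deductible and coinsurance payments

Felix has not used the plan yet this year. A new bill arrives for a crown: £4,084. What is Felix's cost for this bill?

£3,613.60

Deductible not yet touched, so the first £3,300 of the bill goes to the deductible.
The remaining £784 (= £4,084 − £3,300) moves to coinsurance.
Coinsurance: £784 × 40% = £313.60.
So the patient owes £3,300 + £313.60 = £3,613.60 before any cap.
Total out-of-pocket so far would be £0 + £3,613.60 = £3,613.60, below the £11,750 cap — no reduction.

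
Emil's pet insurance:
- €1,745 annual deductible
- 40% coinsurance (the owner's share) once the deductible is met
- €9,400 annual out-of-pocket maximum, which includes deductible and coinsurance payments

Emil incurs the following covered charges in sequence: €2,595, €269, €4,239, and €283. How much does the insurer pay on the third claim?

Bill 1, €2,595: deductible takes €1,745, €850 remains; owner's 40% is €340. Owner pays €2,085; OOP now €2,085. Plan pays €2,595 − €2,085 = €510.
Bill 2, €269: deductible met; 40% of €269 = €107.60. Cost to owner: €107.60. OOP to date €2,192.60. Plan pays €269 − €107.60 = €161.40.
Bill 3, €4,239: deductible already satisfied, so owner's share is 40% × €4,239 = €1,695.60. Cost to owner: €1,695.60. OOP to date €3,888.20. Insurer: €4,239 − €1,695.60 = €2,543.40.

€2,543.40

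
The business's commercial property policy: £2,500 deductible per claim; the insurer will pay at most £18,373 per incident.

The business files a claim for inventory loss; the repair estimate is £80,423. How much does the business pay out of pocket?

£62,050

Subtract the deductible: £80,423 − £2,500 = £77,923.
£77,923 exceeds the £18,373 limit, so the insurer pays the limit: £18,373.
Business's share is the uncovered remainder: £80,423 − £18,373 = £62,050.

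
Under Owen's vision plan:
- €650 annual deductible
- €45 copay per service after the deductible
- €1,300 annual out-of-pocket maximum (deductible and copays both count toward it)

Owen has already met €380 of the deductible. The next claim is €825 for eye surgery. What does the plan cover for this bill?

Deductible still to meet: €650 − €380 = €270.
That leaves €825 − €270 = €555 for the copay.
Copay on this service: €45.
Member responsibility before any cap: €270 + €45 = €315.
Total out-of-pocket so far would be €380 + €315 = €695, below the €1,300 cap — no reduction.
The plan picks up €825 − €315 = €510.

€510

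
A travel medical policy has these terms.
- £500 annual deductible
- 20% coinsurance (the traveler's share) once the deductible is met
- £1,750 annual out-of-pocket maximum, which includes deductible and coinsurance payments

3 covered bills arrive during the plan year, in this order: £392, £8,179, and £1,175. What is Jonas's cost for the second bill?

Bill 1, £392: entire amount goes to the deductible. Traveler pays £392; OOP now £392.
Bill 2, £8,179: £108 finishes the deductible; £8,071 goes to coinsurance; 20% of £8,071 = £1,614.20. Deductible plus coinsurance: £108 + £1,614.20 = £1,722.20. That would push OOP to £2,114.20, over the £1,750 cap, so traveler pays £1,750 − £392 = £1,358.

£1,358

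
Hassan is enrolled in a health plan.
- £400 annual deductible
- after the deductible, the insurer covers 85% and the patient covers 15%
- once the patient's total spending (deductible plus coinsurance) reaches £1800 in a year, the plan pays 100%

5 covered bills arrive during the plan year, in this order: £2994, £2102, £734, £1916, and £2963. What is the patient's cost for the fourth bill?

#1 (£2994): deductible takes £400, £2594 remains; 15% of £2594 = £389.10. Patient pays £789.10; OOP now £789.10.
#2 (£2102): deductible met; 15% of £2102 = £315.30. Patient pays £315.30; OOP now £1104.40.
#3 (£734): 15% coinsurance on £734 = £110.10. Cost to patient: £110.10. OOP to date £1214.50.
#4 (£1916): deductible already satisfied, so patient's share is 15% × £1916 = £287.40. Patient owes £287.40 (running OOP £1501.90).

£287.40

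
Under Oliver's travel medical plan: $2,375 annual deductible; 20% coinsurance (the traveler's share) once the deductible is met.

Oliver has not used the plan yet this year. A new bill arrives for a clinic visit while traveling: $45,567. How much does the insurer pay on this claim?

$34,553.60

Deductible not yet touched, so the first $2,375 of the bill goes to the deductible.
The remaining $43,192 (= $45,567 − $2,375) moves to coinsurance.
Traveler's 20% share of $43,192 is $8,638.40.
So the traveler owes $2,375 + $8,638.40 = $11,013.40.
The plan picks up $45,567 − $11,013.40 = $34,553.60.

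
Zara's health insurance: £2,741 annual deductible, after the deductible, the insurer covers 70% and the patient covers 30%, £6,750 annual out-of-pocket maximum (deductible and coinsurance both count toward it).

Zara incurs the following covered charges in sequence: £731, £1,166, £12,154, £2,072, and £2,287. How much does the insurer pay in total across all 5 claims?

Claim 1 — £731: all of it applies to the deductible. Patient pays £731; OOP now £731. Insurer: £731 − £731 = £0.
Claim 2 — £1,166: fully absorbed by the deductible. Patient pays £1,166; OOP now £1,897. Plan pays £1,166 − £1,166 = £0.
Claim 3 — £12,154: deductible takes £844, £11,310 remains; patient's 30% is £3,393. Cost to patient: £4,237. OOP to date £6,134. Insurer: £12,154 − £4,237 = £7,917.
Claim 4 — £2,072: deductible met; 30% of £2,072 = £621.60. That would push OOP to £6,755.60, over the £6,750 cap, so patient pays £6,750 − £6,134 = £616. Plan pays £2,072 − £616 = £1,456.
Claim 5 — £2,287: deductible already satisfied, so patient's share is 30% × £2,287 = £686.10. Adding that to £6,750 gives £7,436.10, past the £6,750 cap; patient pays only £6,750 − £6,750 = £0. Insurer: £2,287 − £0 = £2,287.
Insurer total = bills − patient's total = £18,410 − £6,750 = £11,660.

£11,660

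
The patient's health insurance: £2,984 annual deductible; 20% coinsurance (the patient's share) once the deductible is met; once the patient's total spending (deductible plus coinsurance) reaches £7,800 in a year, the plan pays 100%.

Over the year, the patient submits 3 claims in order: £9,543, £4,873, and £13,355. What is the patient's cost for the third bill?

£2,529.60

#1 (£9,543): deductible takes £2,984, £6,559 remains; coinsurance £6,559 × 20% = £1,311.80. Patient pays £4,295.80; OOP now £4,295.80.
#2 (£4,873): deductible met; 20% of £4,873 = £974.60. Patient owes £974.60 (running OOP £5,270.40).
#3 (£13,355): deductible already satisfied, so patient's share is 20% × £13,355 = £2,671. That would push OOP to £7,941.40, over the £7,800 cap, so patient pays £7,800 − £5,270.40 = £2,529.60.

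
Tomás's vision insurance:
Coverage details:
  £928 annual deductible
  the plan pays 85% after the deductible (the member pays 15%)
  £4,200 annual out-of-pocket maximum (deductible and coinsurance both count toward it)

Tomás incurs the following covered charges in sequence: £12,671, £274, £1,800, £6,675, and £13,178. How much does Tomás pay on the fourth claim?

Claim 1 — £12,671: £928 to deductible, leaving £11,743; coinsurance £11,743 × 15% = £1,761.45. Cost to member: £2,689.45. OOP to date £2,689.45.
Claim 2 — £274: 15% coinsurance on £274 = £41.10. Cost to member: £41.10. OOP to date £2,730.55.
Claim 3 — £1,800: deductible already satisfied, so member's share is 15% × £1,800 = £270. Member pays £270; OOP now £3,000.55.
Claim 4 — £6,675: 15% coinsurance on £6,675 = £1,001.25. Member owes £1,001.25 (running OOP £4,001.80).

£1,001.25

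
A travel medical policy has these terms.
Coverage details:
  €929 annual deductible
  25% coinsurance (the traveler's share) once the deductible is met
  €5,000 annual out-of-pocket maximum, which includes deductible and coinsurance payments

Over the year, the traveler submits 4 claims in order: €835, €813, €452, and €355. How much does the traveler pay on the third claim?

Bill 1, €835: all of it applies to the deductible. Traveler pays €835; OOP now €835.
Bill 2, €813: €94 finishes the deductible; €719 goes to coinsurance; 25% of €719 = €179.75. Cost to traveler: €273.75. OOP to date €1,108.75.
Bill 3, €452: deductible met; 25% of €452 = €113. Cost to traveler: €113. OOP to date €1,221.75.

€113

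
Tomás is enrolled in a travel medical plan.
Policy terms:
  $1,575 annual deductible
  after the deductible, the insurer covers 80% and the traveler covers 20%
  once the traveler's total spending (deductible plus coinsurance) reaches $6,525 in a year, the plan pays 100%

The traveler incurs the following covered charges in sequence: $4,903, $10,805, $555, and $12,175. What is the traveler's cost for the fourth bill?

$2,012.40

Bill 1, $4,903: $1,575 finishes the deductible; $3,328 goes to coinsurance; traveler's 20% is $665.60. Traveler owes $2,240.60 (running OOP $2,240.60).
Bill 2, $10,805: deductible already satisfied, so traveler's share is 20% × $10,805 = $2,161. Traveler owes $2,161 (running OOP $4,401.60).
Bill 3, $555: deductible met; 20% of $555 = $111. Traveler owes $111 (running OOP $4,512.60).
Bill 4, $12,175: 20% coinsurance on $12,175 = $2,435. OOP would hit $6,947.60 > $6,525, so the cap limits the traveler to $6,525 − $4,512.60 = $2,012.40.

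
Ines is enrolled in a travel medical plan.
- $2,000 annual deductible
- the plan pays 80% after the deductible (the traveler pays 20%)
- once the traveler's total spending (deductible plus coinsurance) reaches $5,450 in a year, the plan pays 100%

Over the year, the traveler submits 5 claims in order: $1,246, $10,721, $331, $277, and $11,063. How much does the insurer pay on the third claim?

#1 ($1,246): fully absorbed by the deductible. Traveler owes $1,246 (running OOP $1,246). Insurer: $1,246 − $1,246 = $0.
#2 ($10,721): $754 finishes the deductible; $9,967 goes to coinsurance; coinsurance $9,967 × 20% = $1,993.40. Traveler owes $2,747.40 (running OOP $3,993.40). Plan pays $10,721 − $2,747.40 = $7,973.60.
#3 ($331): 20% coinsurance on $331 = $66.20. Cost to traveler: $66.20. OOP to date $4,059.60. Plan pays $331 − $66.20 = $264.80.

$264.80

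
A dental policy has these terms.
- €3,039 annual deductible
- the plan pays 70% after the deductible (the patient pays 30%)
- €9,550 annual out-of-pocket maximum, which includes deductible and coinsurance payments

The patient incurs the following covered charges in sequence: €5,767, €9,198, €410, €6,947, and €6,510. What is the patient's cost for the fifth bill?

Bill 1, €5,767: €3,039 to deductible, leaving €2,728; coinsurance €2,728 × 30% = €818.40. Patient owes €3,857.40 (running OOP €3,857.40).
Bill 2, €9,198: deductible already satisfied, so patient's share is 30% × €9,198 = €2,759.40. Cost to patient: €2,759.40. OOP to date €6,616.80.
Bill 3, €410: deductible already satisfied, so patient's share is 30% × €410 = €123. Cost to patient: €123. OOP to date €6,739.80.
Bill 4, €6,947: 30% coinsurance on €6,947 = €2,084.10. Cost to patient: €2,084.10. OOP to date €8,823.90.
Bill 5, €6,510: deductible met; 30% of €6,510 = €1,953. OOP would hit €10,776.90 > €9,550, so the cap limits the patient to €9,550 − €8,823.90 = €726.10.

€726.10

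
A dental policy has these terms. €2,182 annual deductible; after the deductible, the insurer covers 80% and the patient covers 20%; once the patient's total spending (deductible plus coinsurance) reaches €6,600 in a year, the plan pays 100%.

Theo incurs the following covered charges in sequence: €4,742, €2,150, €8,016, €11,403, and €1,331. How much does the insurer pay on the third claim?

Claim 1 (€4,742): deductible takes €2,182, €2,560 remains; coinsurance €2,560 × 20% = €512. Patient owes €2,694 (running OOP €2,694). Insurer: €4,742 − €2,694 = €2,048.
Claim 2 (€2,150): deductible met; 20% of €2,150 = €430. Cost to patient: €430. OOP to date €3,124. Plan pays €2,150 − €430 = €1,720.
Claim 3 (€8,016): 20% coinsurance on €8,016 = €1,603.20. Patient owes €1,603.20 (running OOP €4,727.20). Plan pays €8,016 − €1,603.20 = €6,412.80.

€6,412.80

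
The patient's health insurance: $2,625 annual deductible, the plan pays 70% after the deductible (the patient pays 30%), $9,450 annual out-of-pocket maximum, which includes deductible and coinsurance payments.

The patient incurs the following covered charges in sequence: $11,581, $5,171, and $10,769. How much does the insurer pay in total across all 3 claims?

Bill 1, $11,581: $2,625 to deductible, leaving $8,956; coinsurance $8,956 × 30% = $2,686.80. Patient owes $5,311.80 (running OOP $5,311.80). Insurer: $11,581 − $5,311.80 = $6,269.20.
Bill 2, $5,171: deductible met; 30% of $5,171 = $1,551.30. Cost to patient: $1,551.30. OOP to date $6,863.10. Plan pays $5,171 − $1,551.30 = $3,619.70.
Bill 3, $10,769: deductible met; 30% of $10,769 = $3,230.70. That would push OOP to $10,093.80, over the $9,450 cap, so patient pays $9,450 − $6,863.10 = $2,586.90. Insurer: $10,769 − $2,586.90 = $8,182.10.
Insurer total: $6,269.20 + $3,619.70 + $8,182.10 = $18,071.

$18,071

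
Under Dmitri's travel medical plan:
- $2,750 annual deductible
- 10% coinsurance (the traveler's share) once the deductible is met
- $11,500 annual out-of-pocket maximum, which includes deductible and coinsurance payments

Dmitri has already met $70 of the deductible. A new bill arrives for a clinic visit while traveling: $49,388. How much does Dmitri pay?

$70 of the $2,750 deductible is already met, leaving $2,680.
The remaining $46,708 (= $49,388 − $2,680) moves to coinsurance.
10% of $46,708 = $4,670.80 falls to the traveler.
That puts the traveler's cost at $2,680 + $4,670.80 = $7,350.80 before any cap.
Year-to-date out-of-pocket becomes $70 + $7,350.80 = $7,420.80, still under the $11,500 maximum, so no cap applies.

$7,350.80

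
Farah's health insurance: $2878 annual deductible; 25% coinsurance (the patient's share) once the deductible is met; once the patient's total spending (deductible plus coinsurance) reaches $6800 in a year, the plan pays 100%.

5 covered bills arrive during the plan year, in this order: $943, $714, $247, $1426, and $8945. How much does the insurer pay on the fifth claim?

$6708.75

Bill 1, $943: entire amount goes to the deductible. Patient pays $943; OOP now $943. Insurer: $943 − $943 = $0.
Bill 2, $714: fully absorbed by the deductible. Patient owes $714 (running OOP $1657). Plan pays $714 − $714 = $0.
Bill 3, $247: all of it applies to the deductible. Cost to patient: $247. OOP to date $1904. Insurer: $247 − $247 = $0.
Bill 4, $1426: $974 to deductible, leaving $452; coinsurance $452 × 25% = $113. Patient owes $1087 (running OOP $2991). Plan pays $1426 − $1087 = $339.
Bill 5, $8945: deductible already satisfied, so patient's share is 25% × $8945 = $2236.25. Patient pays $2236.25; OOP now $5227.25. Plan pays $8945 − $2236.25 = $6708.75.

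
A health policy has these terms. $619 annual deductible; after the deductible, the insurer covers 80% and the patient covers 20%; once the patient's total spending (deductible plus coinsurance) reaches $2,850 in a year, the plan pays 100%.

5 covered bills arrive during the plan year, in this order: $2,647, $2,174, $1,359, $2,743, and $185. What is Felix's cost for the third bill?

Bill 1, $2,647: deductible takes $619, $2,028 remains; coinsurance $2,028 × 20% = $405.60. Cost to patient: $1,024.60. OOP to date $1,024.60.
Bill 2, $2,174: 20% coinsurance on $2,174 = $434.80. Patient pays $434.80; OOP now $1,459.40.
Bill 3, $1,359: deductible met; 20% of $1,359 = $271.80. Cost to patient: $271.80. OOP to date $1,731.20.

$271.80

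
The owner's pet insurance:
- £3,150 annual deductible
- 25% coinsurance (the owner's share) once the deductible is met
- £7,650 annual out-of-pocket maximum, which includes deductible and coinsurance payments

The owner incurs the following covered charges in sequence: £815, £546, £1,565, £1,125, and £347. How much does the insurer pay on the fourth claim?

Bill 1, £815: all of it applies to the deductible. Owner owes £815 (running OOP £815). Insurer: £815 − £815 = £0.
Bill 2, £546: entire amount goes to the deductible. Owner owes £546 (running OOP £1,361). Plan pays £546 − £546 = £0.
Bill 3, £1,565: entire amount goes to the deductible. Owner pays £1,565; OOP now £2,926. Insurer: £1,565 − £1,565 = £0.
Bill 4, £1,125: £224 finishes the deductible; £901 goes to coinsurance; owner's 25% is £225.25. Owner owes £449.25 (running OOP £3,375.25). Insurer: £1,125 − £449.25 = £675.75.

£675.75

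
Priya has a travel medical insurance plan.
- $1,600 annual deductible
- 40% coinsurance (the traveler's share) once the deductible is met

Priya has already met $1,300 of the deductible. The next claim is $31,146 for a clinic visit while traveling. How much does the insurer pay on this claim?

Remaining deductible: $1,600 − $1,300 = $300.
That leaves $31,146 − $300 = $30,846 for coinsurance.
Traveler's 40% share of $30,846 is $12,338.40.
Traveler responsibility: $300 + $12,338.40 = $12,638.40.
The insurer covers the remainder: $31,146 − $12,638.40 = $18,507.60.

$18,507.60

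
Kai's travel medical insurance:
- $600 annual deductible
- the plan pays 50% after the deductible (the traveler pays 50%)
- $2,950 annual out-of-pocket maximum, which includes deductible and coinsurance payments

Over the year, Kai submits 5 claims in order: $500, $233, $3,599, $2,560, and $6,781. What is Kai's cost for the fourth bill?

Claim 1 ($500): fully absorbed by the deductible. Cost to traveler: $500. OOP to date $500.
Claim 2 ($233): deductible takes $100, $133 remains; traveler's 50% is $66.50. Traveler owes $166.50 (running OOP $666.50).
Claim 3 ($3,599): deductible already satisfied, so traveler's share is 50% × $3,599 = $1,799.50. Traveler pays $1,799.50; OOP now $2,466.
Claim 4 ($2,560): deductible met; 50% of $2,560 = $1,280. Adding that to $2,466 gives $3,746, past the $2,950 cap; traveler pays only $2,950 − $2,466 = $484.

$484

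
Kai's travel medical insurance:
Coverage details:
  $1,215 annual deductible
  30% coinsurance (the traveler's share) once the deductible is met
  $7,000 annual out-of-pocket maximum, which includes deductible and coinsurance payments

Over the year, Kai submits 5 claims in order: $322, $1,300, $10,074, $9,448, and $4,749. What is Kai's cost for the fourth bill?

Claim 1 ($322): entire amount goes to the deductible. Traveler owes $322 (running OOP $322).
Claim 2 ($1,300): $893 finishes the deductible; $407 goes to coinsurance; 30% of $407 = $122.10. Traveler pays $1,015.10; OOP now $1,337.10.
Claim 3 ($10,074): deductible met; 30% of $10,074 = $3,022.20. Traveler pays $3,022.20; OOP now $4,359.30.
Claim 4 ($9,448): 30% coinsurance on $9,448 = $2,834.40. Adding that to $4,359.30 gives $7,193.70, past the $7,000 cap; traveler pays only $7,000 − $4,359.30 = $2,640.70.

$2,640.70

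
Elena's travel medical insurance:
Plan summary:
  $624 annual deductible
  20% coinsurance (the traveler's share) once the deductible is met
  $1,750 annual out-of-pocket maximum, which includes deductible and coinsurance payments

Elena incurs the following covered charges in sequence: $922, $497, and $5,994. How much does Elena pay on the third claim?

$967

Bill 1, $922: deductible takes $624, $298 remains; coinsurance $298 × 20% = $59.60. Traveler pays $683.60; OOP now $683.60.
Bill 2, $497: deductible met; 20% of $497 = $99.40. Cost to traveler: $99.40. OOP to date $783.
Bill 3, $5,994: deductible met; 20% of $5,994 = $1,198.80. OOP would hit $1,981.80 > $1,750, so the cap limits the traveler to $1,750 − $783 = $967.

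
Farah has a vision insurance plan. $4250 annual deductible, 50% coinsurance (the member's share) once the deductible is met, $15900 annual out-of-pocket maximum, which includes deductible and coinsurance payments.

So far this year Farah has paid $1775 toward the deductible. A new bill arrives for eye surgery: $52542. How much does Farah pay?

$1775 of the $4250 deductible is already met, leaving $2475.
The remaining $50067 (= $52542 − $2475) moves to coinsurance.
Coinsurance: $50067 × 50% = $25033.50.
So the member owes $2475 + $25033.50 = $27508.50 before any cap.
That would bring total out-of-pocket to $29283.50, past the $15900 cap. The member is capped at $15900 − $1775 = $14125 on this claim.

$14125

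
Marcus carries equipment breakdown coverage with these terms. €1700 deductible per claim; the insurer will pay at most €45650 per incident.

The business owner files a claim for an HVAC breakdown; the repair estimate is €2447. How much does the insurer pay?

€747

Less the €1700 deductible: €2447 − €1700 = €747.
That's under the €45650 cap, so the insurer reimburses the full €747.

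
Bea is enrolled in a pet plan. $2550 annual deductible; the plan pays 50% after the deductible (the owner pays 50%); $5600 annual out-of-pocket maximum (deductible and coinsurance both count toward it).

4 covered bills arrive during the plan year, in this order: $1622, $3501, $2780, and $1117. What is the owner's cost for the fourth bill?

$373.50

#1 ($1622): entire amount goes to the deductible. Cost to owner: $1622. OOP to date $1622.
#2 ($3501): deductible takes $928, $2573 remains; 50% of $2573 = $1286.50. Cost to owner: $2214.50. OOP to date $3836.50.
#3 ($2780): deductible met; 50% of $2780 = $1390. Owner pays $1390; OOP now $5226.50.
#4 ($1117): deductible already satisfied, so owner's share is 50% × $1117 = $558.50. That would push OOP to $5785, over the $5600 cap, so owner pays $5600 − $5226.50 = $373.50.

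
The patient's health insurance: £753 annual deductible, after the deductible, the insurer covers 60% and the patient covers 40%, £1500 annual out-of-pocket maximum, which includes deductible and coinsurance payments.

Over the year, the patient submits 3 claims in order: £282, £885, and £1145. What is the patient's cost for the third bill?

£458

Claim 1 — £282: entire amount goes to the deductible. Patient pays £282; OOP now £282.
Claim 2 — £885: £471 to deductible, leaving £414; patient's 40% is £165.60. Cost to patient: £636.60. OOP to date £918.60.
Claim 3 — £1145: deductible already satisfied, so patient's share is 40% × £1145 = £458. Patient pays £458; OOP now £1376.60.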